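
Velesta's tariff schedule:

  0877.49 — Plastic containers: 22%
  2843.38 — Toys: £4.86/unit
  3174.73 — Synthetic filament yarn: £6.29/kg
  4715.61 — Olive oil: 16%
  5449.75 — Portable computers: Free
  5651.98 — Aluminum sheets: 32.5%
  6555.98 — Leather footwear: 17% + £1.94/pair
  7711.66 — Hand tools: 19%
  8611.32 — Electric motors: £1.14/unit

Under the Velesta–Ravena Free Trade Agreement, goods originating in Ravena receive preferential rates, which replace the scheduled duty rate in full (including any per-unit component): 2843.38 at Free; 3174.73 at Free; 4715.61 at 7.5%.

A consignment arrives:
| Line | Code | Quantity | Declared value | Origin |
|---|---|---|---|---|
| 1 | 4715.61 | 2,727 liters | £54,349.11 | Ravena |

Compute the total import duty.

Line 1 (4715.61, Ravena, 2,727 liters, £54,349.11):
Base rate for 4715.61 is 16%.
Origin Ravena qualifies under the Velesta–Ravena agreement and 4715.61 is covered: preferential rate 7.5% applies instead.
Duty = £54,349.11 × 7.5% = £4,076.18.

£4,076.18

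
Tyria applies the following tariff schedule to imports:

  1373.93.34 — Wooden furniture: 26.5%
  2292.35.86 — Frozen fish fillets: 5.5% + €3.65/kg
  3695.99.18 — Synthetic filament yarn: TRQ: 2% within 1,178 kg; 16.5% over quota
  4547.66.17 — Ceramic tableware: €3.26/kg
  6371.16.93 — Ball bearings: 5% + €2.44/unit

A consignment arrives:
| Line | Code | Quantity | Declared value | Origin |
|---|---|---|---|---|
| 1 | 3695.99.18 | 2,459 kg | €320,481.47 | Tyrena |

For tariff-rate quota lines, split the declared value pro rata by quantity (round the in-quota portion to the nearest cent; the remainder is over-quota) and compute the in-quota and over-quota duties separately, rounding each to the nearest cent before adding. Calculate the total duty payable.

€30,617.77

Line 1 (3695.99.18, Tyrena, 2,459 kg, €320,481.47):
Code 3695.99.18 is under a tariff-rate quota (threshold 1,178 kg). In-quota: 1,178 kg at 2%; over-quota: 1,281 kg at 16.5%.
Pro-rata value split: in-quota = €320,481.47 × 1,178/2,459 = €153,528.74; over-quota = €320,481.47 − €153,528.74 = €166,952.73.
In-quota duty = €153,528.74 × 2% = €3,070.57. Over-quota duty = €166,952.73 × 16.5% = €27,547.20.
Line duty = €3,070.57 + €27,547.20 = €30,617.77.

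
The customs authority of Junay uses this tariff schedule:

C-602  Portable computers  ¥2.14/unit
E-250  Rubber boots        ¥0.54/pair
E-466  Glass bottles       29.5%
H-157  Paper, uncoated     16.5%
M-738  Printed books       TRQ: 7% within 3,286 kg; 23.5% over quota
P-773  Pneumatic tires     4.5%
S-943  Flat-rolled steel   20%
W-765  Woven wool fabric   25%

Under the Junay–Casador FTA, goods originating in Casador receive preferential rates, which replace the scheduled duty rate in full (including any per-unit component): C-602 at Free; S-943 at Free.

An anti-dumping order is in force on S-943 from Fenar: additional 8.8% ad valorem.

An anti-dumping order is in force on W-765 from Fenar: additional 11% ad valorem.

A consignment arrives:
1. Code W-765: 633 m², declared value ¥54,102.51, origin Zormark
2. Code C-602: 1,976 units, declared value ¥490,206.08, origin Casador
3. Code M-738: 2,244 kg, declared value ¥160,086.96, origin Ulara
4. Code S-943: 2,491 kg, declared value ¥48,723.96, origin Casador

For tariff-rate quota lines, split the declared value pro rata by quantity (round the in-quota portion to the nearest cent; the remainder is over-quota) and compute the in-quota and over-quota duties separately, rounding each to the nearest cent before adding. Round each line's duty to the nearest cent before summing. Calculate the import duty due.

¥24,731.72

Line 1 (W-765, Zormark, 633 m², ¥54,102.51):
Base rate for W-765 is 25%.
The additional-duty order on W-765 targets Fenar, not Zormark; it does not apply.
Duty = ¥54,102.51 × 25% = ¥13,525.63.
Line 2 (C-602, Casador, 1,976 units, ¥490,206.08):
Base rate for C-602 is ¥2.14/unit.
Origin Casador qualifies under the Junay–Casador agreement and C-602 is covered: preferential rate Free applies instead.
Duty = ¥490,206.08 × 0% = ¥0.00.
Line 3 (M-738, Ulara, 2,244 kg, ¥160,086.96):
Code M-738 is under a tariff-rate quota (threshold 3,286 kg). Quantity 2,244 kg is within the quota, so the in-quota rate 7% applies to the full value.
Duty = ¥160,086.96 × 7% = ¥11,206.09.
Line 4 (S-943, Casador, 2,491 kg, ¥48,723.96):
Base rate for S-943 is 20%.
Origin Casador qualifies under the Junay–Casador agreement and S-943 is covered: preferential rate Free applies instead.
The additional-duty order on S-943 targets Fenar, not Casador; it does not apply.
Duty = ¥48,723.96 × 0% = ¥0.00.
Total = ¥13,525.63 + ¥0.00 + ¥11,206.09 + ¥0.00 = ¥24,731.72.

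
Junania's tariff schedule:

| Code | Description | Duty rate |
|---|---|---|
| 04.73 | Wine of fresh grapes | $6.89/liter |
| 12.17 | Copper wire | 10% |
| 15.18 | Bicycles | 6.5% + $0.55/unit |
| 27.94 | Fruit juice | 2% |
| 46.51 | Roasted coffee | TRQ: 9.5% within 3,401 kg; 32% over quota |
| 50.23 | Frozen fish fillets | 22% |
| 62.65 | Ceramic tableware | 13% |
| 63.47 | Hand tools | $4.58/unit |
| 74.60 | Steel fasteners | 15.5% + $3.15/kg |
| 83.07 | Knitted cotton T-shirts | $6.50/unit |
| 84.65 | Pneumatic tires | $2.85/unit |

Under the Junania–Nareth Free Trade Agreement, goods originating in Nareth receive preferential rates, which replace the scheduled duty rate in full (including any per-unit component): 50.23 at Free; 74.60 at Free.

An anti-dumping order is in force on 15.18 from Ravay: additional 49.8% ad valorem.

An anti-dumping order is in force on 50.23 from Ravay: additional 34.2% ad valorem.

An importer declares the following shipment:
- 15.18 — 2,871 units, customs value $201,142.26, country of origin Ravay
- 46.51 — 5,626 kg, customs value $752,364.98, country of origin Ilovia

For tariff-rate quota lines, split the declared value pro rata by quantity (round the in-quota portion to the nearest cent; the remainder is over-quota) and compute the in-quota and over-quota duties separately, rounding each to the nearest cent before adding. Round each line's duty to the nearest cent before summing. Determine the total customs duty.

$253,245.39

Line 1 (15.18, Ravay, 2,871 units, $201,142.26):
Base rate for 15.18 is 6.5% + $0.55/unit.
Additional duty on 15.18 from Ravay: +49.8%. Applied ad valorem rate: 6.5% + 49.8% = 56.3%.
Duty = $201,142.26 × 56.3% + 2,871 × $0.55 = $114,822.14.
Line 2 (46.51, Ilovia, 5,626 kg, $752,364.98):
Code 46.51 is under a tariff-rate quota (threshold 3,401 kg). In-quota: 3,401 kg at 9.5%; over-quota: 2,225 kg at 32%.
Pro-rata value split: in-quota = $752,364.98 × 3,401/5,626 = $454,815.73; over-quota = $752,364.98 − $454,815.73 = $297,549.25.
In-quota duty = $454,815.73 × 9.5% = $43,207.49. Over-quota duty = $297,549.25 × 32% = $95,215.76.
Line duty = $43,207.49 + $95,215.76 = $138,423.25.
Total = $114,822.14 + $138,423.25 = $253,245.39.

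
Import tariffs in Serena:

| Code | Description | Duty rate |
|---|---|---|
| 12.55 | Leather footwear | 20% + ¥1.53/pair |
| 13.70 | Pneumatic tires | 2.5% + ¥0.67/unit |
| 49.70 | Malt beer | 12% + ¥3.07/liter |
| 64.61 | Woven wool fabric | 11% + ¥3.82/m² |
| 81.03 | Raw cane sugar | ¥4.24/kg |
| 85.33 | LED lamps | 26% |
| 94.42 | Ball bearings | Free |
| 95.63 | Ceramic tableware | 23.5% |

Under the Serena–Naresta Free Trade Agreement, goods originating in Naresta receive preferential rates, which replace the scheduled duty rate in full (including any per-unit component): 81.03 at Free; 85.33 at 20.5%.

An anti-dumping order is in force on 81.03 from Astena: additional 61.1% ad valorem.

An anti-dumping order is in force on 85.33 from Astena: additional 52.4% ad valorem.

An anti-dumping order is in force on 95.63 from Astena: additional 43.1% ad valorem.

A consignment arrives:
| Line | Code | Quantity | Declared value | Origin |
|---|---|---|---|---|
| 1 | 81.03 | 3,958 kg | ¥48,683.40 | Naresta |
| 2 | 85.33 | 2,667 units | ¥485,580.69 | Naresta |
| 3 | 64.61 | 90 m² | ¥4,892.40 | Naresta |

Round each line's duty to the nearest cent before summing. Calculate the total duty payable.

Line 1 (81.03, Naresta, 3,958 kg, ¥48,683.40):
Base rate for 81.03 is ¥4.24/kg.
Origin Naresta qualifies under the Serena–Naresta agreement and 81.03 is covered: preferential rate Free applies instead.
The additional-duty order on 81.03 targets Astena, not Naresta; it does not apply.
Duty = ¥48,683.40 × 0% = ¥0.00.
Line 2 (85.33, Naresta, 2,667 units, ¥485,580.69):
Base rate for 85.33 is 26%.
Origin Naresta qualifies under the Serena–Naresta agreement and 85.33 is covered: preferential rate 20.5% applies instead.
The additional-duty order on 85.33 targets Astena, not Naresta; it does not apply.
Duty = ¥485,580.69 × 20.5% = ¥99,544.04.
Line 3 (64.61, Naresta, 90 m², ¥4,892.40):
Base rate for 64.61 is 11% + ¥3.82/m².
Origin Naresta is the FTA partner but 64.61 is not on the preference list; base rate stands.
Duty = ¥4,892.40 × 11% + 90 × ¥3.82 = ¥881.96.
Total = ¥0.00 + ¥99,544.04 + ¥881.96 = ¥100,426.00.

¥100,426.00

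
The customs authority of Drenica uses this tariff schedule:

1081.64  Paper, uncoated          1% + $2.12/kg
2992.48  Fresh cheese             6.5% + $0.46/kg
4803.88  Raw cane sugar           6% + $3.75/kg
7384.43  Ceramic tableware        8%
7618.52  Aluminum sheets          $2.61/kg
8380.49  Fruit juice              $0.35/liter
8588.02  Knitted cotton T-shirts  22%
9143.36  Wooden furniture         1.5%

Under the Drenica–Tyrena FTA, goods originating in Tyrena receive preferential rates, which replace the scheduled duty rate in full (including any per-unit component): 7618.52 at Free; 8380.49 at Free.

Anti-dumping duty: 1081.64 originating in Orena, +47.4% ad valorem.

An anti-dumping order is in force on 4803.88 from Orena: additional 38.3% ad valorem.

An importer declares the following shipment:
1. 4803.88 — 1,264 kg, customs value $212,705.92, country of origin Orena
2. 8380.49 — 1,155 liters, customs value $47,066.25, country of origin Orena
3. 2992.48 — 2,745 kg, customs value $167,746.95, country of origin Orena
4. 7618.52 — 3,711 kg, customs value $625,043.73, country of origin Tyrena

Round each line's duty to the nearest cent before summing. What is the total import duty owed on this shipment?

$111,539.22

Line 1 (4803.88, Orena, 1,264 kg, $212,705.92):
Base rate for 4803.88 is 6% + $3.75/kg.
Additional duty on 4803.88 from Orena: +38.3%. Applied ad valorem rate: 6% + 38.3% = 44.3%.
Duty = $212,705.92 × 44.3% + 1,264 × $3.75 = $98,968.72.
Line 2 (8380.49, Orena, 1,155 liters, $47,066.25):
Base rate for 8380.49 is $0.35/liter.
8380.49 has an FTA preferential rate, but origin Orena is not Tyrena; base rate stands.
Duty = 1,155 × $0.35 = $404.25.
Line 3 (2992.48, Orena, 2,745 kg, $167,746.95):
Base rate for 2992.48 is 6.5% + $0.46/kg.
Duty = $167,746.95 × 6.5% + 2,745 × $0.46 = $12,166.25.
Line 4 (7618.52, Tyrena, 3,711 kg, $625,043.73):
Base rate for 7618.52 is $2.61/kg.
Origin Tyrena qualifies under the Drenica–Tyrena agreement and 7618.52 is covered: preferential rate Free applies instead.
Duty = $625,043.73 × 0% = $0.00.
Total = $98,968.72 + $404.25 + $12,166.25 + $0.00 = $111,539.22.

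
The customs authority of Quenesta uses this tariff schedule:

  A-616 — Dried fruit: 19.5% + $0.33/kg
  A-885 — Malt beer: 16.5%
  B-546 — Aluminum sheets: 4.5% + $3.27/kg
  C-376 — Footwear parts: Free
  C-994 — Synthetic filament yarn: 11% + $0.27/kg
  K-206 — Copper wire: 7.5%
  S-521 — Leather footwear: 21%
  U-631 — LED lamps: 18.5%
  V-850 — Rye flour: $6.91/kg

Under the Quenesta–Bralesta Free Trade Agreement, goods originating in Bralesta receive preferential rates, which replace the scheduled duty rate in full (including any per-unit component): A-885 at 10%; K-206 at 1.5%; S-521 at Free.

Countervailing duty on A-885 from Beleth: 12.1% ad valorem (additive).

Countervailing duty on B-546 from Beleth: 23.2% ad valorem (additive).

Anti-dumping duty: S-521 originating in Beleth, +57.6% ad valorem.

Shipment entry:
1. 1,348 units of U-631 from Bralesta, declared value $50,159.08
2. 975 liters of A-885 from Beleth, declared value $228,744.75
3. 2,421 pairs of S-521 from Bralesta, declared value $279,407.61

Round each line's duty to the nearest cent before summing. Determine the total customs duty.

$74,700.43

Line 1 (U-631, Bralesta, 1,348 units, $50,159.08):
Base rate for U-631 is 18.5%.
Origin Bralesta is the FTA partner but U-631 is not on the preference list; base rate stands.
Duty = $50,159.08 × 18.5% = $9,279.43.
Line 2 (A-885, Beleth, 975 liters, $228,744.75):
Base rate for A-885 is 16.5%.
A-885 has an FTA preferential rate, but origin Beleth is not Bralesta; base rate stands.
Additional duty on A-885 from Beleth: +12.1%. Applied ad valorem rate: 16.5% + 12.1% = 28.6%.
Duty = $228,744.75 × 28.6% = $65,421.00.
Line 3 (S-521, Bralesta, 2,421 pairs, $279,407.61):
Base rate for S-521 is 21%.
Origin Bralesta qualifies under the Quenesta–Bralesta agreement and S-521 is covered: preferential rate Free applies instead.
The additional-duty order on S-521 targets Beleth, not Bralesta; it does not apply.
Duty = $279,407.61 × 0% = $0.00.
Total = $9,279.43 + $65,421.00 + $0.00 = $74,700.43.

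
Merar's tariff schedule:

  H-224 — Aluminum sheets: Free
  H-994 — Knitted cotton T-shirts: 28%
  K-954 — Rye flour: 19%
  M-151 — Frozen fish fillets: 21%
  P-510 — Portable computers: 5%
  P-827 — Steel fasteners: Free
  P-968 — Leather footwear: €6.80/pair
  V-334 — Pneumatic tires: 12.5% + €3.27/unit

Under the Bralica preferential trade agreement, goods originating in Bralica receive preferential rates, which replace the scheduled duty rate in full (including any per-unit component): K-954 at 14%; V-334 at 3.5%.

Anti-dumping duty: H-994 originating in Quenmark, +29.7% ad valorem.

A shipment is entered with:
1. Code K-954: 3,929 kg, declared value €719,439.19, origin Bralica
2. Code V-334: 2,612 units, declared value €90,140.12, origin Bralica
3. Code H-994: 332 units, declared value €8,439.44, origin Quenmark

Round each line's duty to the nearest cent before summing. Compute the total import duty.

€108,745.95

Line 1 (K-954, Bralica, 3,929 kg, €719,439.19):
Base rate for K-954 is 19%.
Origin Bralica qualifies under the Merar–Bralica agreement and K-954 is covered: preferential rate 14% applies instead.
Duty = €719,439.19 × 14% = €100,721.49.
Line 2 (V-334, Bralica, 2,612 units, €90,140.12):
Base rate for V-334 is 12.5% + €3.27/unit.
Origin Bralica qualifies under the Merar–Bralica agreement and V-334 is covered: preferential rate 3.5% applies instead.
Duty = €90,140.12 × 3.5% = €3,154.90.
Line 3 (H-994, Quenmark, 332 units, €8,439.44):
Base rate for H-994 is 28%.
Additional duty on H-994 from Quenmark: +29.7%. Applied ad valorem rate: 28% + 29.7% = 57.7%.
Duty = €8,439.44 × 57.7% = €4,869.56.
Total = €100,721.49 + €3,154.90 + €4,869.56 = €108,745.95.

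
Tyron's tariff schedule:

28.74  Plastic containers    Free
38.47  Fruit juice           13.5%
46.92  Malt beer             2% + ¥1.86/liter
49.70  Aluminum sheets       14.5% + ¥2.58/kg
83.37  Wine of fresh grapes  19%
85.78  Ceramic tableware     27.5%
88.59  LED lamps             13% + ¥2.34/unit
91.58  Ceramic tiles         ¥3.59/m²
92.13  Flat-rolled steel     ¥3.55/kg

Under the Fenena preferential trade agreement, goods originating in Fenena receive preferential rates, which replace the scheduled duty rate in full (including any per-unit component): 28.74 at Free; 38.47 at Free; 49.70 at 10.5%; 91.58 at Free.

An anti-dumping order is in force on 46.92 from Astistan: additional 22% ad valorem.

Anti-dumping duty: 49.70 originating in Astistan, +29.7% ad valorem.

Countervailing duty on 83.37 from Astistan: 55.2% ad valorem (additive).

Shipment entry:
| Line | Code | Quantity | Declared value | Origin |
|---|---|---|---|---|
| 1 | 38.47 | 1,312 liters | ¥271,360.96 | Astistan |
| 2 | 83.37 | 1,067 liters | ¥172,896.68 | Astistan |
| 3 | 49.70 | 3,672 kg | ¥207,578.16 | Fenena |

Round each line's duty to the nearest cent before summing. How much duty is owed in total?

Line 1 (38.47, Astistan, 1,312 liters, ¥271,360.96):
Base rate for 38.47 is 13.5%.
38.47 has an FTA preferential rate, but origin Astistan is not Fenena; base rate stands.
Duty = ¥271,360.96 × 13.5% = ¥36,633.73.
Line 2 (83.37, Astistan, 1,067 liters, ¥172,896.68):
Base rate for 83.37 is 19%.
Additional duty on 83.37 from Astistan: +55.2%. Applied ad valorem rate: 19% + 55.2% = 74.2%.
Duty = ¥172,896.68 × 74.2% = ¥128,289.34.
Line 3 (49.70, Fenena, 3,672 kg, ¥207,578.16):
Base rate for 49.70 is 14.5% + ¥2.58/kg.
Origin Fenena qualifies under the Tyron–Fenena agreement and 49.70 is covered: preferential rate 10.5% applies instead.
The additional-duty order on 49.70 targets Astistan, not Fenena; it does not apply.
Duty = ¥207,578.16 × 10.5% = ¥21,795.71.
Total = ¥36,633.73 + ¥128,289.34 + ¥21,795.71 = ¥186,718.78.

¥186,718.78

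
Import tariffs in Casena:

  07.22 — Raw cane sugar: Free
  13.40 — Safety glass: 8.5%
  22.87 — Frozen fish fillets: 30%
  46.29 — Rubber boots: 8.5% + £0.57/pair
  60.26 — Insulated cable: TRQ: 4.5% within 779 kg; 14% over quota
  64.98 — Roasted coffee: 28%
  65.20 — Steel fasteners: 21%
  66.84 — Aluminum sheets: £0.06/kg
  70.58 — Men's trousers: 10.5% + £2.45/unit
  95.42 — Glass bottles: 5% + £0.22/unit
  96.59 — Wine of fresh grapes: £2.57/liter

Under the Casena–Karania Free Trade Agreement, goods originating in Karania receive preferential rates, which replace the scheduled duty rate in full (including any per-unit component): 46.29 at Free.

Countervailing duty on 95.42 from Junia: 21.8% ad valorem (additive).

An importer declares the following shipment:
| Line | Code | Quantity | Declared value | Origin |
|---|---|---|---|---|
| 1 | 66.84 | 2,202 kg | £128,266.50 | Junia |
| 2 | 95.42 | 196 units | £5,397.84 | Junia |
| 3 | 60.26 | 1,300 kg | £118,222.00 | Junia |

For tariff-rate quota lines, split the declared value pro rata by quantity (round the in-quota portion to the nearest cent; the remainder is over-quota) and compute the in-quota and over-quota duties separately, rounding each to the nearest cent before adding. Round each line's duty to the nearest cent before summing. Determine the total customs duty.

£11,442.92

Line 1 (66.84, Junia, 2,202 kg, £128,266.50):
Base rate for 66.84 is £0.06/kg.
Duty = 2,202 × £0.06 = £132.12.
Line 2 (95.42, Junia, 196 units, £5,397.84):
Base rate for 95.42 is 5% + £0.22/unit.
Additional duty on 95.42 from Junia: +21.8%. Applied ad valorem rate: 5% + 21.8% = 26.8%.
Duty = £5,397.84 × 26.8% + 196 × £0.22 = £1,489.74.
Line 3 (60.26, Junia, 1,300 kg, £118,222.00):
Code 60.26 is under a tariff-rate quota (threshold 779 kg). In-quota: 779 kg at 4.5%; over-quota: 521 kg at 14%.
Pro-rata value split: in-quota = £118,222.00 × 779/1,300 = £70,842.26; over-quota = £118,222.00 − £70,842.26 = £47,379.74.
In-quota duty = £70,842.26 × 4.5% = £3,187.90. Over-quota duty = £47,379.74 × 14% = £6,633.16.
Line duty = £3,187.90 + £6,633.16 = £9,821.06.
Total = £132.12 + £1,489.74 + £9,821.06 = £11,442.92.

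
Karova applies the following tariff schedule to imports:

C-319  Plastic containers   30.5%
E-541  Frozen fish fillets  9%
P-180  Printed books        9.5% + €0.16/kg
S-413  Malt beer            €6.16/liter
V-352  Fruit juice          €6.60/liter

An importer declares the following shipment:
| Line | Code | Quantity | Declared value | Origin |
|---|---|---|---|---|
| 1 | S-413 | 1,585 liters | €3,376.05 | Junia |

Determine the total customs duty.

€9,763.60

Line 1 (S-413, Junia, 1,585 liters, €3,376.05):
Base rate for S-413 is €6.16/liter.
Duty = 1,585 × €6.16 = €9,763.60.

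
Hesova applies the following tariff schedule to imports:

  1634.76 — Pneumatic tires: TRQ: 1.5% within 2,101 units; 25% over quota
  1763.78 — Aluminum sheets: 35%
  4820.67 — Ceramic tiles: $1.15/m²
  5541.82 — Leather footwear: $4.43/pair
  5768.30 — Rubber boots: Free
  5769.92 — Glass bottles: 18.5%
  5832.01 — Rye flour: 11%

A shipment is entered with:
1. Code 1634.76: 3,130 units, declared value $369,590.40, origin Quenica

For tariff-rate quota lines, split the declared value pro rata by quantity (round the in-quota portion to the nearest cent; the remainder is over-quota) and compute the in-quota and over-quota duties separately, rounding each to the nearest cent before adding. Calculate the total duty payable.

$34,097.37

Line 1 (1634.76, Quenica, 3,130 units, $369,590.40):
Code 1634.76 is under a tariff-rate quota (threshold 2,101 units). In-quota: 2,101 units at 1.5%; over-quota: 1,029 units at 25%.
Pro-rata value split: in-quota = $369,590.40 × 2,101/3,130 = $248,086.08; over-quota = $369,590.40 − $248,086.08 = $121,504.32.
In-quota duty = $248,086.08 × 1.5% = $3,721.29. Over-quota duty = $121,504.32 × 25% = $30,376.08.
Line duty = $3,721.29 + $30,376.08 = $34,097.37.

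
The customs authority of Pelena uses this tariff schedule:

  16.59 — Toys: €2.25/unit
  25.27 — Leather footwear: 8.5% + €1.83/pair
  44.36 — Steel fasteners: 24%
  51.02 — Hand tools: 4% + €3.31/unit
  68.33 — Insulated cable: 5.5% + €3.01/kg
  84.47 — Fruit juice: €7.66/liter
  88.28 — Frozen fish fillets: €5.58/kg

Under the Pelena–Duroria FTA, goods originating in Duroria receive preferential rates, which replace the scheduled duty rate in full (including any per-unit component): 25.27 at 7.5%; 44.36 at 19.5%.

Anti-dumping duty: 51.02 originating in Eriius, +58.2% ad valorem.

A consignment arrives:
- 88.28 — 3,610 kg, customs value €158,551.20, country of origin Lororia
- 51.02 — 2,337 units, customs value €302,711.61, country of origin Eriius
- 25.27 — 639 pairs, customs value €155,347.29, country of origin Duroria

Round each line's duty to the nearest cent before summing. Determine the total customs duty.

€227,816.94

Line 1 (88.28, Lororia, 3,610 kg, €158,551.20):
Base rate for 88.28 is €5.58/kg.
Duty = 3,610 × €5.58 = €20,143.80.
Line 2 (51.02, Eriius, 2,337 units, €302,711.61):
Base rate for 51.02 is 4% + €3.31/unit.
Additional duty on 51.02 from Eriius: +58.2%. Applied ad valorem rate: 4% + 58.2% = 62.2%.
Duty = €302,711.61 × 62.2% + 2,337 × €3.31 = €196,022.09.
Line 3 (25.27, Duroria, 639 pairs, €155,347.29):
Base rate for 25.27 is 8.5% + €1.83/pair.
Origin Duroria qualifies under the Pelena–Duroria agreement and 25.27 is covered: preferential rate 7.5% applies instead.
Duty = €155,347.29 × 7.5% = €11,651.05.
Total = €20,143.80 + €196,022.09 + €11,651.05 = €227,816.94.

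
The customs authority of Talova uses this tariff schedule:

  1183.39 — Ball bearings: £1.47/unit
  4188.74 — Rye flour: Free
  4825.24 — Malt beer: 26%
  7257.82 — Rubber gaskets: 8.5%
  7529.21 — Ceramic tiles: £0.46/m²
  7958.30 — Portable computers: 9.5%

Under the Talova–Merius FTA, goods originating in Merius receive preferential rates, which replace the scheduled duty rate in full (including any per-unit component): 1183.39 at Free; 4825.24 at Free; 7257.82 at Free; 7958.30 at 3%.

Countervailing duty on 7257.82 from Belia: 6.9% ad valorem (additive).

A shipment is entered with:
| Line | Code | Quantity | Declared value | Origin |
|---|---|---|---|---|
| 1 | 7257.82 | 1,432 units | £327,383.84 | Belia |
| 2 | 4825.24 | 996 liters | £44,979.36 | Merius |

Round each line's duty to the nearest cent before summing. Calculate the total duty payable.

Line 1 (7257.82, Belia, 1,432 units, £327,383.84):
Base rate for 7257.82 is 8.5%.
7257.82 has an FTA preferential rate, but origin Belia is not Merius; base rate stands.
Additional duty on 7257.82 from Belia: +6.9%. Applied ad valorem rate: 8.5% + 6.9% = 15.4%.
Duty = £327,383.84 × 15.4% = £50,417.11.
Line 2 (4825.24, Merius, 996 liters, £44,979.36):
Base rate for 4825.24 is 26%.
Origin Merius qualifies under the Talova–Merius agreement and 4825.24 is covered: preferential rate Free applies instead.
Duty = £44,979.36 × 0% = £0.00.
Total = £50,417.11 + £0.00 = £50,417.11.

£50,417.11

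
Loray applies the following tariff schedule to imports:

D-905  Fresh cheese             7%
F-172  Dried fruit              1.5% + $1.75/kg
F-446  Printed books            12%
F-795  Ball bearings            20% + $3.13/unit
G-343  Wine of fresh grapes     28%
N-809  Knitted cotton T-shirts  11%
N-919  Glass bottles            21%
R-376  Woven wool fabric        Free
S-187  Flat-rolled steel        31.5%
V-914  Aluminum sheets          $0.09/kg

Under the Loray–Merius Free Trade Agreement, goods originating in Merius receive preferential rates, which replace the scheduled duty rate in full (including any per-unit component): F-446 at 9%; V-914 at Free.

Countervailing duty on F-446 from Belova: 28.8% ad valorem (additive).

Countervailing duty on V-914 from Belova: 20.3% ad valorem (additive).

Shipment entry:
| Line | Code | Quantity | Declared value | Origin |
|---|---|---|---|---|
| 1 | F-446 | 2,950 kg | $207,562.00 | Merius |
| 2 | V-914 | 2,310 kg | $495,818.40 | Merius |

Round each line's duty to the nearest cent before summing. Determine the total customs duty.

$18,680.58

Line 1 (F-446, Merius, 2,950 kg, $207,562.00):
Base rate for F-446 is 12%.
Origin Merius qualifies under the Loray–Merius agreement and F-446 is covered: preferential rate 9% applies instead.
The additional-duty order on F-446 targets Belova, not Merius; it does not apply.
Duty = $207,562.00 × 9% = $18,680.58.
Line 2 (V-914, Merius, 2,310 kg, $495,818.40):
Base rate for V-914 is $0.09/kg.
Origin Merius qualifies under the Loray–Merius agreement and V-914 is covered: preferential rate Free applies instead.
The additional-duty order on V-914 targets Belova, not Merius; it does not apply.
Duty = $495,818.40 × 0% = $0.00.
Total = $18,680.58 + $0.00 = $18,680.58.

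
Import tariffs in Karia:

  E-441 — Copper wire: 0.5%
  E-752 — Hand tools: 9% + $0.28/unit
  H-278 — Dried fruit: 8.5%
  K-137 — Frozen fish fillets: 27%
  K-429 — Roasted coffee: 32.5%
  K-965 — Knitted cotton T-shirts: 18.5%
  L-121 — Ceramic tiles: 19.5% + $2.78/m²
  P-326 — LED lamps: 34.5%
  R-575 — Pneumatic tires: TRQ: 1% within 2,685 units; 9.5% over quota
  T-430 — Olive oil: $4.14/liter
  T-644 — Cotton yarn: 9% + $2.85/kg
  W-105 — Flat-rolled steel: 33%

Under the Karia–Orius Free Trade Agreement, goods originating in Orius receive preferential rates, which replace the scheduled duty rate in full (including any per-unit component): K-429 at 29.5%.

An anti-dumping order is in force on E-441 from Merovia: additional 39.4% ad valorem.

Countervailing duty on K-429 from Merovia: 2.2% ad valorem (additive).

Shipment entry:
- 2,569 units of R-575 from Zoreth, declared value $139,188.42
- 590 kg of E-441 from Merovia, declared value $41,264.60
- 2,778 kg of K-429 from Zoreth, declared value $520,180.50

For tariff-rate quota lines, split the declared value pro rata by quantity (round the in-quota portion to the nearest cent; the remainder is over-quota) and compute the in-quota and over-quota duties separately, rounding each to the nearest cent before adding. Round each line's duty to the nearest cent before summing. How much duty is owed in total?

Line 1 (R-575, Zoreth, 2,569 units, $139,188.42):
Code R-575 is under a tariff-rate quota (threshold 2,685 units). Quantity 2,569 units is within the quota, so the in-quota rate 1% applies to the full value.
Duty = $139,188.42 × 1% = $1,391.88.
Line 2 (E-441, Merovia, 590 kg, $41,264.60):
Base rate for E-441 is 0.5%.
Additional duty on E-441 from Merovia: +39.4%. Applied ad valorem rate: 0.5% + 39.4% = 39.9%.
Duty = $41,264.60 × 39.9% = $16,464.58.
Line 3 (K-429, Zoreth, 2,778 kg, $520,180.50):
Base rate for K-429 is 32.5%.
K-429 has an FTA preferential rate, but origin Zoreth is not Orius; base rate stands.
The additional-duty order on K-429 targets Merovia, not Zoreth; it does not apply.
Duty = $520,180.50 × 32.5% = $169,058.66.
Total = $1,391.88 + $16,464.58 + $169,058.66 = $186,915.12.

$186,915.12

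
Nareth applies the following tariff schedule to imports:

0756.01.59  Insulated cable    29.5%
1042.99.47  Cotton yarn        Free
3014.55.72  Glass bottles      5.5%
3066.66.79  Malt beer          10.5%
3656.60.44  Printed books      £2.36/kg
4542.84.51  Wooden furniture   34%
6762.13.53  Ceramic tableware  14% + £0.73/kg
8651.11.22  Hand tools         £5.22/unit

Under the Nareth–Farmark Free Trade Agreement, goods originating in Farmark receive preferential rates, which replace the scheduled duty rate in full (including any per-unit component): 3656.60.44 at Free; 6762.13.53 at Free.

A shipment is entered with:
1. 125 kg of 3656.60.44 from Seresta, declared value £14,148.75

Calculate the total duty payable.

£295.00

Line 1 (3656.60.44, Seresta, 125 kg, £14,148.75):
Base rate for 3656.60.44 is £2.36/kg.
3656.60.44 has an FTA preferential rate, but origin Seresta is not Farmark; base rate stands.
Duty = 125 × £2.36 = £295.00.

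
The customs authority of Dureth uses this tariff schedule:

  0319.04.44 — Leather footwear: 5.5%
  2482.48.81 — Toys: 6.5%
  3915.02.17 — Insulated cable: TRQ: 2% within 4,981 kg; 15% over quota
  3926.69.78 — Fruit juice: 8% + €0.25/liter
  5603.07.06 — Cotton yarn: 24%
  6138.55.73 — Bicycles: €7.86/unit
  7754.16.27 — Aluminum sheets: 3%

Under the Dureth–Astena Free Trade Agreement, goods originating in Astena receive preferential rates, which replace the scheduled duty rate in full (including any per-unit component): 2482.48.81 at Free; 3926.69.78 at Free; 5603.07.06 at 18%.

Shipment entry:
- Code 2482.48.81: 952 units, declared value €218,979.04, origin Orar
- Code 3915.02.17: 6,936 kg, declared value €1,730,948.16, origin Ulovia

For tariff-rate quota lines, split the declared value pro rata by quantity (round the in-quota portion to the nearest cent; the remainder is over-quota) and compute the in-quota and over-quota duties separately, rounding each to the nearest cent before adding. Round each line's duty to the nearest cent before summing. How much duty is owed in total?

Line 1 (2482.48.81, Orar, 952 units, €218,979.04):
Base rate for 2482.48.81 is 6.5%.
2482.48.81 has an FTA preferential rate, but origin Orar is not Astena; base rate stands.
Duty = €218,979.04 × 6.5% = €14,233.64.
Line 2 (3915.02.17, Ulovia, 6,936 kg, €1,730,948.16):
Code 3915.02.17 is under a tariff-rate quota (threshold 4,981 kg). In-quota: 4,981 kg at 2%; over-quota: 1,955 kg at 15%.
Pro-rata value split: in-quota = €1,730,948.16 × 4,981/6,936 = €1,243,058.36; over-quota = €1,730,948.16 − €1,243,058.36 = €487,889.80.
In-quota duty = €1,243,058.36 × 2% = €24,861.17. Over-quota duty = €487,889.80 × 15% = €73,183.47.
Line duty = €24,861.17 + €73,183.47 = €98,044.64.
Total = €14,233.64 + €98,044.64 = €112,278.28.

€112,278.28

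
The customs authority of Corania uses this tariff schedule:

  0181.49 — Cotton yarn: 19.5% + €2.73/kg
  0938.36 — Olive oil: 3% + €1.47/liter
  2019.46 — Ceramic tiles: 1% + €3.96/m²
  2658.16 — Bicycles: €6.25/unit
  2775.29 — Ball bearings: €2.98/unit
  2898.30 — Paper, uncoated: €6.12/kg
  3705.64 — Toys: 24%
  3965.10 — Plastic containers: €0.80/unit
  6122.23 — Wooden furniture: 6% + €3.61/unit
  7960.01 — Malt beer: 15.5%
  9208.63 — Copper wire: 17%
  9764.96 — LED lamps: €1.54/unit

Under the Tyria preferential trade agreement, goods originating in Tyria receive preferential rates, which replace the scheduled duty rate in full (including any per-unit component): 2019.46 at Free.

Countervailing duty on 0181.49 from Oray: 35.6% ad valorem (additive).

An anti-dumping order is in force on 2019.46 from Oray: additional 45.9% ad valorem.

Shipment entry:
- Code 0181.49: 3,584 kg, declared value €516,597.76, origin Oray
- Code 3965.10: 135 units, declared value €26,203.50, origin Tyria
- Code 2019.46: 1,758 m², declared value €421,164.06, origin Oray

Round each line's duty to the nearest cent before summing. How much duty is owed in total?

€499,025.31

Line 1 (0181.49, Oray, 3,584 kg, €516,597.76):
Base rate for 0181.49 is 19.5% + €2.73/kg.
Additional duty on 0181.49 from Oray: +35.6%. Applied ad valorem rate: 19.5% + 35.6% = 55.1%.
Duty = €516,597.76 × 55.1% + 3,584 × €2.73 = €294,429.69.
Line 2 (3965.10, Tyria, 135 units, €26,203.50):
Base rate for 3965.10 is €0.80/unit.
Origin Tyria is the FTA partner but 3965.10 is not on the preference list; base rate stands.
Duty = 135 × €0.80 = €108.00.
Line 3 (2019.46, Oray, 1,758 m², €421,164.06):
Base rate for 2019.46 is 1% + €3.96/m².
2019.46 has an FTA preferential rate, but origin Oray is not Tyria; base rate stands.
Additional duty on 2019.46 from Oray: +45.9%. Applied ad valorem rate: 1% + 45.9% = 46.9%.
Duty = €421,164.06 × 46.9% + 1,758 × €3.96 = €204,487.62.
Total = €294,429.69 + €108.00 + €204,487.62 = €499,025.31.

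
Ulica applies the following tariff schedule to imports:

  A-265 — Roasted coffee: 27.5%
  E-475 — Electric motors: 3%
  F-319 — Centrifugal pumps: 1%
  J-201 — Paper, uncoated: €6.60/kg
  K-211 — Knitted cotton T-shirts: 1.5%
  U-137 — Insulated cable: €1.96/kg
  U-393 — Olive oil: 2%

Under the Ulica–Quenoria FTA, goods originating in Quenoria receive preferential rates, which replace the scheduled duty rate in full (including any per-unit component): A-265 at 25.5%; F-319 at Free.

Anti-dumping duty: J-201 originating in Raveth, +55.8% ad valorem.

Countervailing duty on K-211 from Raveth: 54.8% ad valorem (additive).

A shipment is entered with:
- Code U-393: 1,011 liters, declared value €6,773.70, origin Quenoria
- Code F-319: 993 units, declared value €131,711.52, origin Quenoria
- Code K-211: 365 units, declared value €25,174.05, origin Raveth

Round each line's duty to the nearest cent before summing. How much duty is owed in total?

Line 1 (U-393, Quenoria, 1,011 liters, €6,773.70):
Base rate for U-393 is 2%.
Origin Quenoria is the FTA partner but U-393 is not on the preference list; base rate stands.
Duty = €6,773.70 × 2% = €135.47.
Line 2 (F-319, Quenoria, 993 units, €131,711.52):
Base rate for F-319 is 1%.
Origin Quenoria qualifies under the Ulica–Quenoria agreement and F-319 is covered: preferential rate Free applies instead.
Duty = €131,711.52 × 0% = €0.00.
Line 3 (K-211, Raveth, 365 units, €25,174.05):
Base rate for K-211 is 1.5%.
Additional duty on K-211 from Raveth: +54.8%. Applied ad valorem rate: 1.5% + 54.8% = 56.3%.
Duty = €25,174.05 × 56.3% = €14,172.99.
Total = €135.47 + €0.00 + €14,172.99 = €14,308.46.

€14,308.46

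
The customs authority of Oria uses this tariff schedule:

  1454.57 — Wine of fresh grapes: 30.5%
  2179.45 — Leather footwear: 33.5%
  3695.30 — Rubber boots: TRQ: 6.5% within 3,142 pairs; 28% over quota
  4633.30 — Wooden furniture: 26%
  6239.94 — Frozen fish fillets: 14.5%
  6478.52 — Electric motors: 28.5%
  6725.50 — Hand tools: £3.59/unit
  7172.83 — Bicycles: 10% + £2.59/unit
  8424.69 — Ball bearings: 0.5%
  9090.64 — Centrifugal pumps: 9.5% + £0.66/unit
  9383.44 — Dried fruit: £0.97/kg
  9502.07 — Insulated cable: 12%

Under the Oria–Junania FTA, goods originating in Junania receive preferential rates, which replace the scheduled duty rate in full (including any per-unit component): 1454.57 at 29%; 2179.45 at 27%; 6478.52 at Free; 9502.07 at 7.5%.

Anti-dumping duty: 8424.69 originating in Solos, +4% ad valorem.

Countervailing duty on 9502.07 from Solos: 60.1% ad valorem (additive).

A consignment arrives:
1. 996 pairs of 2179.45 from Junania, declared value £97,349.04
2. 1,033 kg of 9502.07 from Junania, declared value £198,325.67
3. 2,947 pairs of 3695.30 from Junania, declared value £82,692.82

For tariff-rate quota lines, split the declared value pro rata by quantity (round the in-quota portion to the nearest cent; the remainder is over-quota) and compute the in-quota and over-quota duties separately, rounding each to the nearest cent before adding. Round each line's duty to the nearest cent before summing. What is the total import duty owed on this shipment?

£46,533.70

Line 1 (2179.45, Junania, 996 pairs, £97,349.04):
Base rate for 2179.45 is 33.5%.
Origin Junania qualifies under the Oria–Junania agreement and 2179.45 is covered: preferential rate 27% applies instead.
Duty = £97,349.04 × 27% = £26,284.24.
Line 2 (9502.07, Junania, 1,033 kg, £198,325.67):
Base rate for 9502.07 is 12%.
Origin Junania qualifies under the Oria–Junania agreement and 9502.07 is covered: preferential rate 7.5% applies instead.
The additional-duty order on 9502.07 targets Solos, not Junania; it does not apply.
Duty = £198,325.67 × 7.5% = £14,874.43.
Line 3 (3695.30, Junania, 2,947 pairs, £82,692.82):
Code 3695.30 is under a tariff-rate quota (threshold 3,142 pairs). Quantity 2,947 pairs is within the quota, so the in-quota rate 6.5% applies to the full value.
Duty = £82,692.82 × 6.5% = £5,375.03.
Total = £26,284.24 + £14,874.43 + £5,375.03 = £46,533.70.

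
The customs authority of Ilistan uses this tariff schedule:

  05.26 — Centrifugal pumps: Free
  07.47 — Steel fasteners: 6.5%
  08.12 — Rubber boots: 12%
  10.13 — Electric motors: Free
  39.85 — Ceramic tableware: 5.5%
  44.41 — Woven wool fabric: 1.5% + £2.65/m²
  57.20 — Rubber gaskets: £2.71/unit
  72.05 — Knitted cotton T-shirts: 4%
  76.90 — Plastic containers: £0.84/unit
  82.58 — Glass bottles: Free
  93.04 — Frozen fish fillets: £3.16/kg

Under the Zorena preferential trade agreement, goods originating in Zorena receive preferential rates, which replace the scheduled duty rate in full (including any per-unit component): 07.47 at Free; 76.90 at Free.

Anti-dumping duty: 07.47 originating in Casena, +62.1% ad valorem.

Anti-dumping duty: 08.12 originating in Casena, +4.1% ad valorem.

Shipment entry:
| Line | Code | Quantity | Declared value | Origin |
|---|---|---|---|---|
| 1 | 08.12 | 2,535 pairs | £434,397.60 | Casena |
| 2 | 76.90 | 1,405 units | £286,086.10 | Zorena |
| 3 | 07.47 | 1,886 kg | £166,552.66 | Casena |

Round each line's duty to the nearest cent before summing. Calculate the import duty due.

£184,193.13

Line 1 (08.12, Casena, 2,535 pairs, £434,397.60):
Base rate for 08.12 is 12%.
Additional duty on 08.12 from Casena: +4.1%. Applied ad valorem rate: 12% + 4.1% = 16.1%.
Duty = £434,397.60 × 16.1% = £69,938.01.
Line 2 (76.90, Zorena, 1,405 units, £286,086.10):
Base rate for 76.90 is £0.84/unit.
Origin Zorena qualifies under the Ilistan–Zorena agreement and 76.90 is covered: preferential rate Free applies instead.
Duty = £286,086.10 × 0% = £0.00.
Line 3 (07.47, Casena, 1,886 kg, £166,552.66):
Base rate for 07.47 is 6.5%.
07.47 has an FTA preferential rate, but origin Casena is not Zorena; base rate stands.
Additional duty on 07.47 from Casena: +62.1%. Applied ad valorem rate: 6.5% + 62.1% = 68.6%.
Duty = £166,552.66 × 68.6% = £114,255.12.
Total = £69,938.01 + £0.00 + £114,255.12 = £184,193.13.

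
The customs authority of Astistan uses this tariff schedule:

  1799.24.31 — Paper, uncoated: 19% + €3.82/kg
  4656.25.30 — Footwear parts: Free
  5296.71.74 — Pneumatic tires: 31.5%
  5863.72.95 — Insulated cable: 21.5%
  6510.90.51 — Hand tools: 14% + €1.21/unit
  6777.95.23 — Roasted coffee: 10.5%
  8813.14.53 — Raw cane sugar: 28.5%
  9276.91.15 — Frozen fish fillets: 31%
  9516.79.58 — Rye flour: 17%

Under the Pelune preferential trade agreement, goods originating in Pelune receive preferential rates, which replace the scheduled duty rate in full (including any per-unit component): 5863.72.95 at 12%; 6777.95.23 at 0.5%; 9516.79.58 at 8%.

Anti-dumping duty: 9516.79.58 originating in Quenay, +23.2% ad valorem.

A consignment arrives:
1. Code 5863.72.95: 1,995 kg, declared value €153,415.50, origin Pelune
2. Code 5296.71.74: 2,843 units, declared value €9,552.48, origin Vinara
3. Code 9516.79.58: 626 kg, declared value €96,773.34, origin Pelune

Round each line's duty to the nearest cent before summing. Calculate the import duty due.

Line 1 (5863.72.95, Pelune, 1,995 kg, €153,415.50):
Base rate for 5863.72.95 is 21.5%.
Origin Pelune qualifies under the Astistan–Pelune agreement and 5863.72.95 is covered: preferential rate 12% applies instead.
Duty = €153,415.50 × 12% = €18,409.86.
Line 2 (5296.71.74, Vinara, 2,843 units, €9,552.48):
Base rate for 5296.71.74 is 31.5%.
Duty = €9,552.48 × 31.5% = €3,009.03.
Line 3 (9516.79.58, Pelune, 626 kg, €96,773.34):
Base rate for 9516.79.58 is 17%.
Origin Pelune qualifies under the Astistan–Pelune agreement and 9516.79.58 is covered: preferential rate 8% applies instead.
The additional-duty order on 9516.79.58 targets Quenay, not Pelune; it does not apply.
Duty = €96,773.34 × 8% = €7,741.87.
Total = €18,409.86 + €3,009.03 + €7,741.87 = €29,160.76.

€29,160.76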